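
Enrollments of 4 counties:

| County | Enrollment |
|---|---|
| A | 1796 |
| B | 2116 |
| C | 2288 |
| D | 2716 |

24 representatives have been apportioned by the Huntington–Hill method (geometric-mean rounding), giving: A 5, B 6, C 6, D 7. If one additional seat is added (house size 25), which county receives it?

D

Priority for the next seat is population ÷ (√(s·(s+1))).
Priorities: A 327.903, B 326.506, C 353.046, D 362.941.
Highest priority: D.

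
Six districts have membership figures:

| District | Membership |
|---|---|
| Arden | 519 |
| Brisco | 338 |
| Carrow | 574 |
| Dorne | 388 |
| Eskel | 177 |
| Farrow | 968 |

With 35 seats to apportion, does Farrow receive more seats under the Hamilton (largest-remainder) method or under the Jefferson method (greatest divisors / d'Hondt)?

Hamilton: Arden 6, Brisco 4, Carrow 7, Dorne 5, Eskel 2, Farrow 11.
Jefferson: Arden 6, Brisco 4, Carrow 7, Dorne 4, Eskel 2, Farrow 12.
Farrow gets 11 under Hamilton and 12 under Jefferson.

Jefferson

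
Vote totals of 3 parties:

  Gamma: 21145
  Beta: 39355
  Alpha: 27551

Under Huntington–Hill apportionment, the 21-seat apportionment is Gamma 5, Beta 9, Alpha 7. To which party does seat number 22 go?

Beta

Priority for the next seat is population ÷ (√(s·(s+1))).
Priorities: Gamma 3860.531, Beta 4148.381, Alpha 3681.657.
Highest priority: Beta.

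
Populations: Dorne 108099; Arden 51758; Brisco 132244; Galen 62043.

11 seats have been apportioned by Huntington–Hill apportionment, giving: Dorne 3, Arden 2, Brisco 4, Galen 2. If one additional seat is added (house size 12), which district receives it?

Dorne

Priority for the next seat is population ÷ (√(s·(s+1))).
Priorities: Dorne 31205.493, Arden 21130.115, Brisco 29570.657, Galen 25328.949.
Highest priority: Dorne.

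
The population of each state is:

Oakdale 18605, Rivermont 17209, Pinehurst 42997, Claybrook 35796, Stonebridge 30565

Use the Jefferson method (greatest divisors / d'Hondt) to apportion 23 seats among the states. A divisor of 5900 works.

Oakdale: 3, Rivermont: 2, Pinehurst: 7, Claybrook: 6, Stonebridge: 5

With modified divisor 5900: modified quotas Oakdale 3.153, Rivermont 2.917, Pinehurst 7.288, Claybrook 6.067, Stonebridge 5.181.
Rounding down: Oakdale 3, Rivermont 2, Pinehurst 7, Claybrook 6, Stonebridge 5 (total 23).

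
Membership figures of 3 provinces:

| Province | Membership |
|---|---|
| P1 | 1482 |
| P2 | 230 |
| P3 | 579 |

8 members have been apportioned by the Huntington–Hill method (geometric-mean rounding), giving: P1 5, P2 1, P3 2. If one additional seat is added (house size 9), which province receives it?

Priority for the next seat is population ÷ (√(s·(s+1))).
Priorities: P1 270.575, P2 162.635, P3 236.376.
Highest priority: P1.

P1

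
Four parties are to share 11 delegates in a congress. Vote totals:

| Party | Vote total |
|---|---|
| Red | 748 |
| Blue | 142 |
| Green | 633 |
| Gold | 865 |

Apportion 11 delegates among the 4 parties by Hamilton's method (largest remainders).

Red 3, Blue 1, Green 3, Gold 4

The standard divisor is 2388/11 ≈ 217.091.
Standard quotas: Red 3.446, Blue 0.654, Green 2.916, Gold 3.985.
Lower quotas: Red 3, Blue 0, Green 2, Gold 3 (sum 8, leaving 3 seats).
Remainders in descending order: Gold 0.985, Green 0.916, Blue 0.654, Red 0.446.
Largest remainders: Gold, Green, Blue receive the extra seats.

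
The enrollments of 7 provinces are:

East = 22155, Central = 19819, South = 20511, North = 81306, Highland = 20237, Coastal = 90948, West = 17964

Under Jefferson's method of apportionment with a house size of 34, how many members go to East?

Standard divisor 272940/34 ≈ 8027.647; standard quotas: East 2.760, Central 2.469, South 2.555, North 10.128, Highland 2.521, Coastal 11.329, West 2.238.
Rounding down gives 2, 2, 2, 10, 2, 11, 2 = 31 seats, so the divisor must be adjusted.
With modified divisor 7200: modified quotas East 3.077, Central 2.753, South 2.849, North 11.293, Highland 2.811, Coastal 12.632, West 2.495.
Rounding down: East 3, Central 2, South 2, North 11, Highland 2, Coastal 12, West 2 (total 34).
East receives 3.

3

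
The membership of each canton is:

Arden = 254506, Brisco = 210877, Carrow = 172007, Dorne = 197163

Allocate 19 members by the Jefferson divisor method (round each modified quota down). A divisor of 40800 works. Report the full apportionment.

Arden=6, Brisco=5, Carrow=4, Dorne=4

With modified divisor 40800: modified quotas Arden 6.238, Brisco 5.169, Carrow 4.216, Dorne 4.832.
Rounding down: Arden 6, Brisco 5, Carrow 4, Dorne 4 (total 19).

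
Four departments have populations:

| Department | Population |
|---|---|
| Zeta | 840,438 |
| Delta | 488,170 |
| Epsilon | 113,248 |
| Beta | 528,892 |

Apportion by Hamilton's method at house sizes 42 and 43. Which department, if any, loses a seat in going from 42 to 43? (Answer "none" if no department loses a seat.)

At 42 seats: Zeta 18, Delta 10, Epsilon 3, Beta 11.
At 43 seats: Zeta 18, Delta 11, Epsilon 2, Beta 12.
Epsilon drops from 3 to 2.

Epsilon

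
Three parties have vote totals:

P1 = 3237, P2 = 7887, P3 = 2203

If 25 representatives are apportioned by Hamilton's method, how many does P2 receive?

The standard divisor is 13327/25 ≈ 533.08.
Standard quotas: P1 6.0723, P2 14.7952, P3 4.1326.
Lower quotas: P1 6, P2 14, P3 4 (sum 24, leaving 1 seat).
Remainders in descending order: P2 0.7952, P3 0.1326, P1 0.0723.
Largest remainder: P2 receives the extra seat.
P2 receives 15.

15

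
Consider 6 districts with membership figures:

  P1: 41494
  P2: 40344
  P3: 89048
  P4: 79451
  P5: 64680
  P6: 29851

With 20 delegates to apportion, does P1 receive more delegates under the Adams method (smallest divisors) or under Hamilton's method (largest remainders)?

Adams: P1 3, P2 2, P3 5, P4 4, P5 4, P6 2.
Hamilton: P1 2, P2 2, P3 5, P4 5, P5 4, P6 2.
P1 gets 3 under Adams and 2 under Hamilton.

Adams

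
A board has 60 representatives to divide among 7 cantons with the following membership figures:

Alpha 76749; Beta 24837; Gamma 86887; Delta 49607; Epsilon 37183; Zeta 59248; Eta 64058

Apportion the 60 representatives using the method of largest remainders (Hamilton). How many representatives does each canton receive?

Standard divisor: 398569 ÷ 60 ≈ 6642.817.
Standard quotas: Alpha 11.5537, Beta 3.7389, Gamma 13.0798, Delta 7.4678, Epsilon 5.5975, Zeta 8.9191, Eta 9.6432.
Lower quotas: Alpha 11, Beta 3, Gamma 13, Delta 7, Epsilon 5, Zeta 8, Eta 9 (sum 56, leaving 4 seats).
Remainders in descending order: Zeta 0.9191, Beta 0.7389, Eta 0.6432, Epsilon 0.5975, Alpha 0.5537, Delta 0.4678, Gamma 0.0798.
The surplus seats go to Zeta, Beta, Eta, Epsilon.

Alpha: 11; Beta: 4; Gamma: 13; Delta: 7; Epsilon: 6; Zeta: 9; Eta: 10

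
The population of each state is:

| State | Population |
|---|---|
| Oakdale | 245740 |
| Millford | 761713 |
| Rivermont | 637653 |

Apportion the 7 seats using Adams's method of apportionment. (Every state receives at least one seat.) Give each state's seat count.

Oakdale 1, Millford 3, Rivermont 3

Standard divisor 1645106/7 ≈ 235015.143; standard quotas: Oakdale 1.046, Millford 3.241, Rivermont 2.713.
Rounding up gives 2, 4, 3 = 9 seats, so the divisor must be adjusted.
With modified divisor 286400: modified quotas Oakdale 0.858, Millford 2.660, Rivermont 2.226.
Rounding up: Oakdale 1, Millford 3, Rivermont 3 (total 7).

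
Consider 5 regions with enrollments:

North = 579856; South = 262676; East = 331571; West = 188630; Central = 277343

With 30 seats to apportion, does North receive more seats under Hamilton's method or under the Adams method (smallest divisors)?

Hamilton: North 11, South 5, East 6, West 3, Central 5.
Adams: North 10, South 5, East 6, West 4, Central 5.
North gets 11 under Hamilton and 10 under Adams.

Hamilton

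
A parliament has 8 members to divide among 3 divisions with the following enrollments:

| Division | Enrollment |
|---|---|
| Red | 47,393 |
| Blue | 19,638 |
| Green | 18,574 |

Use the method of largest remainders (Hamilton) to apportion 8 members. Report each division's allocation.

Standard divisor: 85605 ÷ 8 ≈ 10700.625.
Standard quotas: Red 4.4290, Blue 1.8352, Green 1.7358.
Lower quotas: Red 4, Blue 1, Green 1 (sum 6, leaving 2 seats).
Remainders in descending order: Blue 0.8352, Green 0.7358, Red 0.4290.
Largest remainders: Blue, Green receive the extra seats.

Red: 4; Blue: 2; Green: 2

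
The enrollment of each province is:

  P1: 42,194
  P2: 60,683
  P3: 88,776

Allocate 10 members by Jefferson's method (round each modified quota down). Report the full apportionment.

P1 2, P2 3, P3 5

Standard divisor 191653/10 ≈ 19165.3; standard quotas: P1 2.202, P2 3.166, P3 4.632.
Rounding down gives 2, 3, 4 = 9 seats, so the divisor must be adjusted.
With modified divisor 16500: modified quotas P1 2.557, P2 3.678, P3 5.380.
Rounding down: P1 2, P2 3, P3 5 (total 10).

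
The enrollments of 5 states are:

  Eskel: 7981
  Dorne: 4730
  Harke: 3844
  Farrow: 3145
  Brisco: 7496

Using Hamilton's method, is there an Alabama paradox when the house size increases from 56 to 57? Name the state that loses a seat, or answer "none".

Farrow

At 56 seats: Eskel 16, Dorne 10, Harke 8, Farrow 7, Brisco 15.
At 57 seats: Eskel 17, Dorne 10, Harke 8, Farrow 6, Brisco 16.
Farrow drops from 7 to 6.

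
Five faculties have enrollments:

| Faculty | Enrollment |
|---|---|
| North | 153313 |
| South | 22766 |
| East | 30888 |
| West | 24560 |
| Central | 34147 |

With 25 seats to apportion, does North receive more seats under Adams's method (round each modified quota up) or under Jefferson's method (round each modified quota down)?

Jefferson

Adams: North 14, South 2, East 3, West 3, Central 3.
Jefferson: North 15, South 2, East 3, West 2, Central 3.
North gets 14 under Adams and 15 under Jefferson.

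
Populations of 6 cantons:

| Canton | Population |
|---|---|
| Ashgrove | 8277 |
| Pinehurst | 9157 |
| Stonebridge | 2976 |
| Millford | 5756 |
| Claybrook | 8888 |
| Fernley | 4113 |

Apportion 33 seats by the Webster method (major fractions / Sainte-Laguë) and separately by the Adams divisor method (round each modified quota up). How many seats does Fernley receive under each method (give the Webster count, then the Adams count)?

Webster: Ashgrove 7, Pinehurst 8, Stonebridge 3, Millford 5, Claybrook 7, Fernley 3.
Adams: Ashgrove 7, Pinehurst 7, Stonebridge 3, Millford 5, Claybrook 7, Fernley 4.
Fernley gets 3 under Webster and 4 under Adams.

3 and 4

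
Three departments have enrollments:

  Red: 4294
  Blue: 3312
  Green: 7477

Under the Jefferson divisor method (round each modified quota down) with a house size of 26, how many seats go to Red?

Standard divisor 15083/26 ≈ 580.115; standard quotas: Red 7.402, Blue 5.709, Green 12.889.
Rounding down gives 7, 5, 12 = 24 seats, so the divisor must be adjusted.
With modified divisor 540: modified quotas Red 7.952, Blue 6.133, Green 13.846.
Rounding down: Red 7, Blue 6, Green 13 (total 26).
Red receives 7.

7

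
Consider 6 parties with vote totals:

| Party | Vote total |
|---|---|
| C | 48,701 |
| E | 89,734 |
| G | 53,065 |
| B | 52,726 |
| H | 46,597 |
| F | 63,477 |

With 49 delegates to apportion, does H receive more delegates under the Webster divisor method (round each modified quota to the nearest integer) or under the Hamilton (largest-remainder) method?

Webster: C 7, E 13, G 7, B 7, H 6, F 9.
Hamilton: C 7, E 12, G 7, B 7, H 7, F 9.
H gets 6 under Webster and 7 under Hamilton.

Hamilton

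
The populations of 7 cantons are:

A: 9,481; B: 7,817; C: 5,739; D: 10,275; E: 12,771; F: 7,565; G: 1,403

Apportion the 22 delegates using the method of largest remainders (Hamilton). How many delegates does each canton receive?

Total 55051; standard divisor 55051/22 ≈ 2502.318.
Standard quotas: A 3.7889, B 3.1239, C 2.2935, D 4.1062, E 5.1037, F 3.0232, G 0.5607.
Lower quotas: A 3, B 3, C 2, D 4, E 5, F 3, G 0 (sum 20, leaving 2 seats).
Remainders in descending order: A 0.7889, G 0.5607, C 0.2935, B 0.1239, D 0.1062, E 0.1037, F 0.0232.
The surplus seats go to A, G.

A 4, B 3, C 2, D 4, E 5, F 3, G 1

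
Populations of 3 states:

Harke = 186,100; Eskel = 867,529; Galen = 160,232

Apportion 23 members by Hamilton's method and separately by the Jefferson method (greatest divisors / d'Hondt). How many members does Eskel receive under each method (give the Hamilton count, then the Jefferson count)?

16 and 17

Hamilton: Harke 4, Eskel 16, Galen 3.
Jefferson: Harke 3, Eskel 17, Galen 3.
Eskel gets 16 under Hamilton and 17 under Jefferson.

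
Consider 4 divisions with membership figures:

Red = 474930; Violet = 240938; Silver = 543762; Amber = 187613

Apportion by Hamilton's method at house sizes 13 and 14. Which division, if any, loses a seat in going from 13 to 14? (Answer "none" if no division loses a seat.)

none

At 13 seats: Red 4, Violet 2, Silver 5, Amber 2.
At 14 seats: Red 5, Violet 2, Silver 5, Amber 2.
No division's allocation decreased.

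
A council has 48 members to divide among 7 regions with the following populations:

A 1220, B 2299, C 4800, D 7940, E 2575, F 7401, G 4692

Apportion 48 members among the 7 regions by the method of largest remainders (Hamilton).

Standard divisor: 30927 ÷ 48 ≈ 644.312.
Standard quotas: A 1.8935, B 3.5681, C 7.4498, D 12.3232, E 3.9965, F 11.4867, G 7.2822.
Lower quotas: A 1, B 3, C 7, D 12, E 3, F 11, G 7 (sum 44, leaving 4 seats).
Remainders in descending order: E 0.9965, A 0.8935, B 0.5681, F 0.4867, C 0.4498, D 0.3232, G 0.2822.
The surplus seats go to E, A, B, F.

A 2, B 4, C 7, D 12, E 4, F 12, G 7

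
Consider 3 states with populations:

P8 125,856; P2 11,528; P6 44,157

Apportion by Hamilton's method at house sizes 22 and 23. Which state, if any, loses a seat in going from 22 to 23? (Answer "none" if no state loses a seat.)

P2

At 22 seats: P8 15, P2 2, P6 5.
At 23 seats: P8 16, P2 1, P6 6.
P2 drops from 2 to 1.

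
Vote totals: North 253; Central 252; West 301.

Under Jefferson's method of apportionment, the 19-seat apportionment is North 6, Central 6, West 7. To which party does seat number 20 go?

West

Priority for the next seat is population ÷ (current seats + 1).
Priorities: North 36.143, Central 36.000, West 37.625.
Highest priority: West.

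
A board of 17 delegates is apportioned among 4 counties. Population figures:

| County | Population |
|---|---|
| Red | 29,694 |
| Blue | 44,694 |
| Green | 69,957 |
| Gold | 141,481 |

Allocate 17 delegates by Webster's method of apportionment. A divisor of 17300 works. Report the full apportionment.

Red 2, Blue 3, Green 4, Gold 8

With modified divisor 17300: modified quotas Red 1.716, Blue 2.583, Green 4.044, Gold 8.178.
Rounding to the nearest integer: Red 2, Blue 3, Green 4, Gold 8 (total 17).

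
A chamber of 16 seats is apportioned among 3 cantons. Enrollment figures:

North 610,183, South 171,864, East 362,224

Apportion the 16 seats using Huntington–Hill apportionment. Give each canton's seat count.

North 9; South 2; East 5

With divisor 71037: modified quotas North 8.590, South 2.419, East 5.099.
Geometric-mean thresholds: North √(8·9)=8.485, South √(2·3)=2.449, East √(5·6)=5.477.
Each quota rounded against its threshold gives North 9, South 2, East 5 (total 16).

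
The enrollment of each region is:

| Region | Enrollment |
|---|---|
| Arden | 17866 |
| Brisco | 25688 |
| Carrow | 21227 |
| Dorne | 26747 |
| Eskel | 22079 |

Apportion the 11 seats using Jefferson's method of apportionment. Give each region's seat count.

Arden 2, Brisco 2, Carrow 2, Dorne 3, Eskel 2

Standard divisor 113607/11 ≈ 10327.909; standard quotas: Arden 1.730, Brisco 2.487, Carrow 2.055, Dorne 2.590, Eskel 2.138.
Rounding down gives 1, 2, 2, 2, 2 = 9 seats, so the divisor must be adjusted.
With modified divisor 8700: modified quotas Arden 2.054, Brisco 2.953, Carrow 2.440, Dorne 3.074, Eskel 2.538.
Rounding down: Arden 2, Brisco 2, Carrow 2, Dorne 3, Eskel 2 (total 11).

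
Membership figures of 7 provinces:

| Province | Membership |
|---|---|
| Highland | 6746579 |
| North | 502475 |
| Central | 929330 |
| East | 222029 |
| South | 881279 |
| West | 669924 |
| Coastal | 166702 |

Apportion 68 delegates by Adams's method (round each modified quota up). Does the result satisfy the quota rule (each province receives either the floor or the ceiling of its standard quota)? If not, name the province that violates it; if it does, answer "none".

Standard quotas: Highland 45.340, North 3.377, Central 6.246, East 1.492, South 5.923, West 4.502, Coastal 1.120.
Adams allocation: Highland 43, North 4, Central 6, East 2, South 6, West 5, Coastal 2.
Highland has quota 45.340 (lower 45, upper 46) but receives 43 — outside the quota interval.

Highland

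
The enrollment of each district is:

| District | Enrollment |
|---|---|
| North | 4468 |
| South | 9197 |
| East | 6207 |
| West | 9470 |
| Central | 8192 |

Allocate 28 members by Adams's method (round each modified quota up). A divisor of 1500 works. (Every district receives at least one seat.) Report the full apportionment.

With modified divisor 1500: modified quotas North 2.979, South 6.131, East 4.138, West 6.313, Central 5.461.
Rounding up: North 3, South 7, East 5, West 7, Central 6 (total 28).

North: 3, South: 7, East: 5, West: 7, Central: 6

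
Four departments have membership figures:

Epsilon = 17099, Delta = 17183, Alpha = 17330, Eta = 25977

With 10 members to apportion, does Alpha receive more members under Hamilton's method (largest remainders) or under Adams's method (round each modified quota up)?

Hamilton: Epsilon 2, Delta 2, Alpha 2, Eta 4.
Adams: Epsilon 2, Delta 2, Alpha 3, Eta 3.
Alpha gets 2 under Hamilton and 3 under Adams.

Adams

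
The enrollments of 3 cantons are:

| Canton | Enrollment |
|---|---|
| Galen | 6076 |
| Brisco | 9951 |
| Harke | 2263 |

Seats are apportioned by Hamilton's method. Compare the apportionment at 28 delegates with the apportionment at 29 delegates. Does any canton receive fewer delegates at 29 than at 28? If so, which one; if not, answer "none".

At 28 seats: Galen 9, Brisco 15, Harke 4.
At 29 seats: Galen 10, Brisco 16, Harke 3.
Harke drops from 4 to 3.

Harke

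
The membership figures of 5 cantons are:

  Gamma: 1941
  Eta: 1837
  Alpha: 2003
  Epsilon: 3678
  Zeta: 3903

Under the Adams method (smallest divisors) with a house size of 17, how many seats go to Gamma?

3

Standard divisor 13362/17 ≈ 786; standard quotas: Gamma 2.469, Eta 2.337, Alpha 2.548, Epsilon 4.679, Zeta 4.966.
Rounding up gives 3, 3, 3, 5, 5 = 19 seats, so the divisor must be adjusted.
With modified divisor 940: modified quotas Gamma 2.065, Eta 1.954, Alpha 2.131, Epsilon 3.913, Zeta 4.152.
Rounding up: Gamma 3, Eta 2, Alpha 3, Epsilon 4, Zeta 5 (total 17).
Gamma receives 3.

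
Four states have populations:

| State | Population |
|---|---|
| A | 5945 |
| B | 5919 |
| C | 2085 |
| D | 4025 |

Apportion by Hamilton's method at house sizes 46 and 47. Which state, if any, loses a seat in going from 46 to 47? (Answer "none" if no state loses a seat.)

At 46 seats: A 15, B 15, C 6, D 10.
At 47 seats: A 16, B 15, C 5, D 11.
C drops from 6 to 5.

C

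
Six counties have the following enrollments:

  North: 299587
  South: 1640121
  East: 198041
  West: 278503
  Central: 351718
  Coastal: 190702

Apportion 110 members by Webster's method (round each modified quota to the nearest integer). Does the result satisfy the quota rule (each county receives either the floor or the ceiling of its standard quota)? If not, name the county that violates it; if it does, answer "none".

Standard quotas: North 11.138, South 60.978, East 7.363, West 10.354, Central 13.076, Coastal 7.090.
Webster allocation: North 11, South 62, East 7, West 10, Central 13, Coastal 7.
South has quota 60.978 (lower 60, upper 61) but receives 62 — outside the quota interval.

South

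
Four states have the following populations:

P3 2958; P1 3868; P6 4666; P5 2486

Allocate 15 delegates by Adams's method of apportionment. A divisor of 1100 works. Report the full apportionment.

With modified divisor 1100: modified quotas P3 2.689, P1 3.516, P6 4.242, P5 2.260.
Rounding up: P3 3, P1 4, P6 5, P5 3 (total 15).

P3: 3, P1: 4, P6: 5, P5: 3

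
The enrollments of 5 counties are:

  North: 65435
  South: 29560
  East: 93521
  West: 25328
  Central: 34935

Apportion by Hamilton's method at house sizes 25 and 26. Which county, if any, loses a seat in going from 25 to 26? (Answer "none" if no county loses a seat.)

West

At 25 seats: North 7, South 3, East 9, West 3, Central 3.
At 26 seats: North 7, South 3, East 10, West 2, Central 4.
West drops from 3 to 2.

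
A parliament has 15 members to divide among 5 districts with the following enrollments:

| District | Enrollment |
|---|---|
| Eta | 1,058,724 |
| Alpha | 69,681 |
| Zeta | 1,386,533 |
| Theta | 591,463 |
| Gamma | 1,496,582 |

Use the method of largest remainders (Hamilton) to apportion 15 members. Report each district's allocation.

Eta 3, Alpha 0, Zeta 5, Theta 2, Gamma 5

The standard divisor is 4602983/15 ≈ 306865.533.
Standard quotas: Eta 3.4501, Alpha 0.2271, Zeta 4.5184, Theta 1.9274, Gamma 4.8770.
Lower quotas: Eta 3, Alpha 0, Zeta 4, Theta 1, Gamma 4 (sum 12, leaving 3 seats).
Remainders in descending order: Theta 0.9274, Gamma 0.8770, Zeta 0.5184, Eta 0.4501, Alpha 0.2271.
The surplus seats go to Theta, Gamma, Zeta.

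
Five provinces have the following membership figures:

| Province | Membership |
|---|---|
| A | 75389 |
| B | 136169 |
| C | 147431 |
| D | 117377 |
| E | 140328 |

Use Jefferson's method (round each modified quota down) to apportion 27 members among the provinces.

Standard divisor 616694/27 ≈ 22840.519; standard quotas: A 3.301, B 5.962, C 6.455, D 5.139, E 6.144.
Rounding down gives 3, 5, 6, 5, 6 = 25 seats, so the divisor must be adjusted.
With modified divisor 20600: modified quotas A 3.660, B 6.610, C 7.157, D 5.698, E 6.812.
Rounding down: A 3, B 6, C 7, D 5, E 6 (total 27).

A=3, B=6, C=7, D=5, E=6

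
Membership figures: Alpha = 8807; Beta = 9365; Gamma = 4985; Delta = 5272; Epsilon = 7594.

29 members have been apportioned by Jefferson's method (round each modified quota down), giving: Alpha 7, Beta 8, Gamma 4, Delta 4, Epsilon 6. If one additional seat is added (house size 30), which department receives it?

Priority for the next seat is population ÷ (current seats + 1).
Priorities: Alpha 1100.875, Beta 1040.556, Gamma 997.000, Delta 1054.400, Epsilon 1084.857.
Highest priority: Alpha.

Alpha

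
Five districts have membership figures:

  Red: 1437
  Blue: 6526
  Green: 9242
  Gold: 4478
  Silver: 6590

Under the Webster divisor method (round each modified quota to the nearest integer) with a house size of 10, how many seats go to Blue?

2

Standard divisor 28273/10 ≈ 2827.3; standard quotas: Red 0.508, Blue 2.308, Green 3.269, Gold 1.584, Silver 2.331.
Rounding to the nearest integer gives Red 1, Blue 2, Green 3, Gold 2, Silver 2 — total 10, matching the house size, so no adjustment is needed.
Blue receives 2.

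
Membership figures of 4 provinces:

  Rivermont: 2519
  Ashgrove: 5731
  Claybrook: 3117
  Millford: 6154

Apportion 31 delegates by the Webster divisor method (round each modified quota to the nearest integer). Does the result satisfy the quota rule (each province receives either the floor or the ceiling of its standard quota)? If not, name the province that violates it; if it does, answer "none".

Standard quotas: Rivermont 4.457, Ashgrove 10.140, Claybrook 5.515, Millford 10.888.
Webster allocation: Rivermont 4, Ashgrove 10, Claybrook 6, Millford 11.
Every allocation lies between the lower and upper quota.

none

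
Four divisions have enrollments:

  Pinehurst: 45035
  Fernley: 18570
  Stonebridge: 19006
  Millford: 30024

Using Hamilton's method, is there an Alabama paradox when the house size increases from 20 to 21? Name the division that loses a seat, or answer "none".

At 20 seats: Pinehurst 8, Fernley 3, Stonebridge 4, Millford 5.
At 21 seats: Pinehurst 8, Fernley 3, Stonebridge 4, Millford 6.
No division's allocation decreased.

none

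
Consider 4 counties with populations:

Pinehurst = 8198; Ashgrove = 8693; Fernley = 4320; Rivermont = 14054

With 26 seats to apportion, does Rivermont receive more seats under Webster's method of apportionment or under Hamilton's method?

Webster

Webster: Pinehurst 6, Ashgrove 6, Fernley 3, Rivermont 11.
Hamilton: Pinehurst 6, Ashgrove 7, Fernley 3, Rivermont 10.
Rivermont gets 11 under Webster and 10 under Hamilton.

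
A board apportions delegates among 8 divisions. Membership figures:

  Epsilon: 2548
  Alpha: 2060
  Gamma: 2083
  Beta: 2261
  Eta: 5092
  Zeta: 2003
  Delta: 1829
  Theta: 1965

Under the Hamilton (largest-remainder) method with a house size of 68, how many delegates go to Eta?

Total 19841; standard divisor 19841/68 ≈ 291.779.
Standard quotas: Epsilon 8.7326, Alpha 7.0601, Gamma 7.1390, Beta 7.7490, Eta 17.4515, Zeta 6.8648, Delta 6.2684, Theta 6.7345.
Lower quotas: Epsilon 8, Alpha 7, Gamma 7, Beta 7, Eta 17, Zeta 6, Delta 6, Theta 6 (sum 64, leaving 4 seats).
Remainders in descending order: Zeta 0.8648, Beta 0.7490, Theta 0.7345, Epsilon 0.7326, Eta 0.4515, Delta 0.2684, Gamma 0.1390, Alpha 0.0601.
Largest remainders: Zeta, Beta, Theta, Epsilon receive the extra seats.
Eta receives 17.

17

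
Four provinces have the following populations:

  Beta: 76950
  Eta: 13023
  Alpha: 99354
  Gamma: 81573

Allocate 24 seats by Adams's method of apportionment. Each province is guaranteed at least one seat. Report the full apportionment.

Standard divisor 270900/24 ≈ 11287.5; standard quotas: Beta 6.817, Eta 1.154, Alpha 8.802, Gamma 7.227.
Rounding up gives 7, 2, 9, 8 = 26 seats, so the divisor must be adjusted.
With modified divisor 12600: modified quotas Beta 6.107, Eta 1.034, Alpha 7.885, Gamma 6.474.
Rounding up: Beta 7, Eta 2, Alpha 8, Gamma 7 (total 24).

Beta=7, Eta=2, Alpha=8, Gamma=7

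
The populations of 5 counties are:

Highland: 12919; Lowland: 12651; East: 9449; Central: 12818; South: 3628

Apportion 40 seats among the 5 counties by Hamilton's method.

Highland 10, Lowland 10, East 7, Central 10, South 3

Standard divisor: 51465 ÷ 40 ≈ 1286.625.
Standard quotas: Highland 10.0410, Lowland 9.8327, East 7.3440, Central 9.9625, South 2.8198.
Lower quotas: Highland 10, Lowland 9, East 7, Central 9, South 2 (sum 37, leaving 3 seats).
Remainders in descending order: Central 0.9625, Lowland 0.8327, South 0.8198, East 0.3440, Highland 0.0410.
Largest remainders: Central, Lowland, South receive the extra seats.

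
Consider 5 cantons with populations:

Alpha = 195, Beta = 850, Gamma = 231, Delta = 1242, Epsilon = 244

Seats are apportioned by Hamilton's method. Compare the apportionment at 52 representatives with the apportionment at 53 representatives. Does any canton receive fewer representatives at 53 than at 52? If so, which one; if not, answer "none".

At 52 seats: Alpha 4, Beta 16, Gamma 4, Delta 23, Epsilon 5.
At 53 seats: Alpha 4, Beta 16, Gamma 4, Delta 24, Epsilon 5.
No canton's allocation decreased.

none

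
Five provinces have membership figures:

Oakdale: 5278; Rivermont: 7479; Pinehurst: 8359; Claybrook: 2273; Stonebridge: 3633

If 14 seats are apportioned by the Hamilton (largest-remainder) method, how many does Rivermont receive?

4

Total 27022; standard divisor 27022/14 ≈ 1930.143.
Standard quotas: Oakdale 2.7345, Rivermont 3.8748, Pinehurst 4.3308, Claybrook 1.1776, Stonebridge 1.8822.
Lower quotas: Oakdale 2, Rivermont 3, Pinehurst 4, Claybrook 1, Stonebridge 1 (sum 11, leaving 3 seats).
Remainders in descending order: Stonebridge 0.8822, Rivermont 0.8748, Oakdale 0.7345, Pinehurst 0.3308, Claybrook 0.1776.
Largest remainders: Stonebridge, Rivermont, Oakdale receive the extra seats.
Rivermont receives 4.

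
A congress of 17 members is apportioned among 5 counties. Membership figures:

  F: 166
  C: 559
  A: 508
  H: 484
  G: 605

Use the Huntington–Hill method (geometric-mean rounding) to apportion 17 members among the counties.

With divisor 138: modified quotas F 1.203, C 4.051, A 3.681, H 3.507, G 4.384.
Geometric-mean thresholds: F √(1·2)=1.414, C √(4·5)=4.472, A √(3·4)=3.464, H √(3·4)=3.464, G √(4·5)=4.472.
Each quota rounded against its threshold gives F 1, C 4, A 4, H 4, G 4 (total 17).

F=1, C=4, A=4, H=4, G=4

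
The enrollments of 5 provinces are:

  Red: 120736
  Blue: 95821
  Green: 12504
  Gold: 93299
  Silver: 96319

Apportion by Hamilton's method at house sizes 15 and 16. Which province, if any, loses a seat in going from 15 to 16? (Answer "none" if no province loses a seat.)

At 15 seats: Red 4, Blue 3, Green 1, Gold 3, Silver 4.
At 16 seats: Red 5, Blue 4, Green 0, Gold 3, Silver 4.
Green drops from 1 to 0.

Green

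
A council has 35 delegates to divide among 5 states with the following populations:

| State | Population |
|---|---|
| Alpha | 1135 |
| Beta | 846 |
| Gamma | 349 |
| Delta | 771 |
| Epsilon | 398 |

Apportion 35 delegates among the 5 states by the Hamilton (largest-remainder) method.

The standard divisor is 3499/35 ≈ 99.971.
Standard quotas: Alpha 11.353, Beta 8.462, Gamma 3.491, Delta 7.712, Epsilon 3.981.
Lower quotas: Alpha 11, Beta 8, Gamma 3, Delta 7, Epsilon 3 (sum 32, leaving 3 seats).
Remainders in descending order: Epsilon 0.981, Delta 0.712, Gamma 0.491, Beta 0.462, Alpha 0.353.
The surplus seats go to Epsilon, Delta, Gamma.

Alpha: 11, Beta: 8, Gamma: 4, Delta: 8, Epsilon: 4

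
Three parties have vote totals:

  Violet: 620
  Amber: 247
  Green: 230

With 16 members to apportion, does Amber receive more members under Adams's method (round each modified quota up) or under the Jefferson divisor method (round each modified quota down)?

Adams: Violet 9, Amber 4, Green 3.
Jefferson: Violet 10, Amber 3, Green 3.
Amber gets 4 under Adams and 3 under Jefferson.

Adams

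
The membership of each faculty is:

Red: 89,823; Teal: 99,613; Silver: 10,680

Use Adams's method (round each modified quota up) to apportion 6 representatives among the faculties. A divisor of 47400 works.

Red 2; Teal 3; Silver 1

With modified divisor 47400: modified quotas Red 1.895, Teal 2.102, Silver 0.225.
Rounding up: Red 2, Teal 3, Silver 1 (total 6).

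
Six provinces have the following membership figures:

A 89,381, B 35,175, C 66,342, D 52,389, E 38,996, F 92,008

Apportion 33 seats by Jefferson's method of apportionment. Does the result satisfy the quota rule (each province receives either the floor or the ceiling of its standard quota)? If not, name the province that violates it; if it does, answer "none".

Standard quotas: A 7.880, B 3.101, C 5.849, D 4.619, E 3.438, F 8.112.
Jefferson allocation: A 8, B 3, C 6, D 5, E 3, F 8.
Every allocation lies between the lower and upper quota.

none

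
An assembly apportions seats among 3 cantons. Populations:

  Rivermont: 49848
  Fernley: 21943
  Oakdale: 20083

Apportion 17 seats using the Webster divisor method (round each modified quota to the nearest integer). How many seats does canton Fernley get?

4

Standard divisor 91874/17 ≈ 5404.353; standard quotas: Rivermont 9.224, Fernley 4.060, Oakdale 3.716.
Rounding to the nearest integer gives Rivermont 9, Fernley 4, Oakdale 4 — total 17, matching the house size, so no adjustment is needed.
Fernley receives 4.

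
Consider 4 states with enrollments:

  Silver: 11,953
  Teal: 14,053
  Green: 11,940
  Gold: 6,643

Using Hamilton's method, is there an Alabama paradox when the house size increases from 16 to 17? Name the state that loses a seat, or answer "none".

Gold

At 16 seats: Silver 4, Teal 5, Green 4, Gold 3.
At 17 seats: Silver 5, Teal 5, Green 5, Gold 2.
Gold drops from 3 to 2.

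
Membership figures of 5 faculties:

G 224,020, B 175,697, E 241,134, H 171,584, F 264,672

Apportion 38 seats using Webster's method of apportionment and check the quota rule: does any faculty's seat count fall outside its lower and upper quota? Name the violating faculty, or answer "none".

Standard quotas: G 7.903, B 6.199, E 8.507, H 6.053, F 9.338.
Webster allocation: G 8, B 6, E 9, H 6, F 9.
Every allocation lies between the lower and upper quota.

none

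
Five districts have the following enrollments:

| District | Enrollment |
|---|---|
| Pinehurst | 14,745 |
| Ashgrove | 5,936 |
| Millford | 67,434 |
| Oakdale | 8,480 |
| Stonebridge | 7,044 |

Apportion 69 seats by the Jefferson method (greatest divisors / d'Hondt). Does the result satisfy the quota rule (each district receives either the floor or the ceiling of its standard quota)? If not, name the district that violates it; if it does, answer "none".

Millford

Standard quotas: Pinehurst 9.817, Ashgrove 3.952, Millford 44.896, Oakdale 5.646, Stonebridge 4.690.
Jefferson allocation: Pinehurst 10, Ashgrove 4, Millford 46, Oakdale 5, Stonebridge 4.
Millford has quota 44.896 (lower 44, upper 45) but receives 46 — outside the quota interval.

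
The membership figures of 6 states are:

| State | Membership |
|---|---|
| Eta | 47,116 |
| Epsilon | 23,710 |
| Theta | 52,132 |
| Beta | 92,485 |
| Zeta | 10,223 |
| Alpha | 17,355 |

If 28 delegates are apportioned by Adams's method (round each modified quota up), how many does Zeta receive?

2

Standard divisor 243021/28 ≈ 8679.321; standard quotas: Eta 5.429, Epsilon 2.732, Theta 6.006, Beta 10.656, Zeta 1.178, Alpha 2.000.
Rounding up gives 6, 3, 7, 11, 2, 2 = 31 seats, so the divisor must be adjusted.
With modified divisor 9800: modified quotas Eta 4.808, Epsilon 2.419, Theta 5.320, Beta 9.437, Zeta 1.043, Alpha 1.771.
Rounding up: Eta 5, Epsilon 3, Theta 6, Beta 10, Zeta 2, Alpha 2 (total 28).
Zeta receives 2.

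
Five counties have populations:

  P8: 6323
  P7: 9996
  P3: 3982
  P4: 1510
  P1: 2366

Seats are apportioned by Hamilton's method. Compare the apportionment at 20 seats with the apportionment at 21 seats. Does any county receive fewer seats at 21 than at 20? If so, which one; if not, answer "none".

At 20 seats: P8 5, P7 8, P3 4, P4 1, P1 2.
At 21 seats: P8 6, P7 9, P3 3, P4 1, P1 2.
P3 drops from 4 to 3.

P3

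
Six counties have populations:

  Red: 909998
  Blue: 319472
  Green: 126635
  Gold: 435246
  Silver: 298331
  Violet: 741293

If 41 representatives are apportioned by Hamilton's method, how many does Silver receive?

Standard divisor: 2830975 ÷ 41 ≈ 69048.171.
Standard quotas: Red 13.1792, Blue 4.6268, Green 1.8340, Gold 6.3035, Silver 4.3206, Violet 10.7359.
Lower quotas: Red 13, Blue 4, Green 1, Gold 6, Silver 4, Violet 10 (sum 38, leaving 3 seats).
Remainders in descending order: Green 0.8340, Violet 0.7359, Blue 0.6268, Silver 0.3206, Gold 0.3035, Red 0.1792.
The surplus seats go to Green, Violet, Blue.
Silver receives 4.

4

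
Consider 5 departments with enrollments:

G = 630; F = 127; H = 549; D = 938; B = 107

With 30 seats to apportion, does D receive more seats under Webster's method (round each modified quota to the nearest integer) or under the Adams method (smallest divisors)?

Webster: G 8, F 2, H 7, D 12, B 1.
Adams: G 8, F 2, H 7, D 11, B 2.
D gets 12 under Webster and 11 under Adams.

Webster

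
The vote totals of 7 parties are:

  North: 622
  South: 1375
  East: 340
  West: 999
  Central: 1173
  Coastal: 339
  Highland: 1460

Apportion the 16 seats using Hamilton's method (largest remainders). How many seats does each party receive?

Standard divisor: 6308 ÷ 16 ≈ 394.25.
Standard quotas: North 1.578, South 3.488, East 0.862, West 2.534, Central 2.975, Coastal 0.860, Highland 3.703.
Lower quotas: North 1, South 3, East 0, West 2, Central 2, Coastal 0, Highland 3 (sum 11, leaving 5 seats).
Remainders in descending order: Central 0.975, East 0.862, Coastal 0.860, Highland 0.703, North 0.578, West 0.534, South 0.488.
The surplus seats go to Central, East, Coastal, Highland, North.

North=2; South=3; East=1; West=2; Central=3; Coastal=1; Highland=4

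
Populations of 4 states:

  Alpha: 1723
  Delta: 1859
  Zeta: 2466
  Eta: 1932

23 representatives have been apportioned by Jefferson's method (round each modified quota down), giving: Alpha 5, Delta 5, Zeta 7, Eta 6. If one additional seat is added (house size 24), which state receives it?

Delta

Priority for the next seat is population ÷ (current seats + 1).
Priorities: Alpha 287.167, Delta 309.833, Zeta 308.250, Eta 276.000.
Highest priority: Delta.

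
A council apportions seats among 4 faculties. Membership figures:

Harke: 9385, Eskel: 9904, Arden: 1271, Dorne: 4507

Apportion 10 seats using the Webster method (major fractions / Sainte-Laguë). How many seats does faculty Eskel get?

Standard divisor 25067/10 ≈ 2506.7; standard quotas: Harke 3.744, Eskel 3.951, Arden 0.507, Dorne 1.798.
Rounding to the nearest integer gives 4, 4, 1, 2 = 11 seats, so the divisor must be adjusted.
With modified divisor 2653.54: modified quotas Harke 3.537, Eskel 3.732, Arden 0.479, Dorne 1.698.
Rounding to the nearest integer: Harke 4, Eskel 4, Arden 0, Dorne 2 (total 10).
Eskel receives 4.

4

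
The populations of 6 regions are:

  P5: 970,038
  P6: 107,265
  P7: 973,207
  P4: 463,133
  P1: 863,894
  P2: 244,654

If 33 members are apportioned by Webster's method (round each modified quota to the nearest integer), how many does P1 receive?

Standard divisor 3622191/33 ≈ 109763.364; standard quotas: P5 8.838, P6 0.977, P7 8.866, P4 4.219, P1 7.871, P2 2.229.
Rounding to the nearest integer gives P5 9, P6 1, P7 9, P4 4, P1 8, P2 2 — total 33, matching the house size, so no adjustment is needed.
P1 receives 8.

8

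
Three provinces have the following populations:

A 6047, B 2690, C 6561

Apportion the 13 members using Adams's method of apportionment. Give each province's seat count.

Standard divisor 15298/13 ≈ 1176.769; standard quotas: A 5.139, B 2.286, C 5.575.
Rounding up gives 6, 3, 6 = 15 seats, so the divisor must be adjusted.
With modified divisor 1330: modified quotas A 4.547, B 2.023, C 4.933.
Rounding up: A 5, B 3, C 5 (total 13).

A 5; B 3; C 5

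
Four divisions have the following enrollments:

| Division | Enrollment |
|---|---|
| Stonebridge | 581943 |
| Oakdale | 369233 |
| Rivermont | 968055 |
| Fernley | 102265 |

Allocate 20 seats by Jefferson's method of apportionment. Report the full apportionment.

Stonebridge 6; Oakdale 3; Rivermont 10; Fernley 1

Standard divisor 2021496/20 ≈ 101074.8; standard quotas: Stonebridge 5.758, Oakdale 3.653, Rivermont 9.578, Fernley 1.012.
Rounding down gives 5, 3, 9, 1 = 18 seats, so the divisor must be adjusted.
With modified divisor 94600: modified quotas Stonebridge 6.152, Oakdale 3.903, Rivermont 10.233, Fernley 1.081.
Rounding down: Stonebridge 6, Oakdale 3, Rivermont 10, Fernley 1 (total 20).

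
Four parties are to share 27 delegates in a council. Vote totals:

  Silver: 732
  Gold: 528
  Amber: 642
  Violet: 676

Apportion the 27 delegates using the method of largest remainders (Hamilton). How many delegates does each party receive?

Silver=8, Gold=5, Amber=7, Violet=7

Standard divisor: 2578 ÷ 27 ≈ 95.481.
Standard quotas: Silver 7.666, Gold 5.530, Amber 6.724, Violet 7.080.
Lower quotas: Silver 7, Gold 5, Amber 6, Violet 7 (sum 25, leaving 2 seats).
Remainders in descending order: Amber 0.724, Silver 0.666, Gold 0.530, Violet 0.080.
The surplus seats go to Amber, Silver.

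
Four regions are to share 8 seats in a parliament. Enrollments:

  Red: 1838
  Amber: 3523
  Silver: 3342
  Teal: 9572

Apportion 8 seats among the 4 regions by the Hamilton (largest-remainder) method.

Red=1, Amber=2, Silver=1, Teal=4

The standard divisor is 18275/8 ≈ 2284.375.
Standard quotas: Red 0.8046, Amber 1.5422, Silver 1.4630, Teal 4.1902.
Lower quotas: Red 0, Amber 1, Silver 1, Teal 4 (sum 6, leaving 2 seats).
Remainders in descending order: Red 0.8046, Amber 0.5422, Silver 0.4630, Teal 0.1902.
Largest remainders: Red, Amber receive the extra seats.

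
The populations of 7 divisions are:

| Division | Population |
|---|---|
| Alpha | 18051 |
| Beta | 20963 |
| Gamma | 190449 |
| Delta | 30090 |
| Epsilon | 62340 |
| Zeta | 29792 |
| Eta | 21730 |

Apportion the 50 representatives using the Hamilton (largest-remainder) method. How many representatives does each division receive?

Standard divisor: 373415 ÷ 50 ≈ 7468.3.
Standard quotas: Alpha 2.4170, Beta 2.8069, Gamma 25.5010, Delta 4.0290, Epsilon 8.3473, Zeta 3.9891, Eta 2.9096.
Lower quotas: Alpha 2, Beta 2, Gamma 25, Delta 4, Epsilon 8, Zeta 3, Eta 2 (sum 46, leaving 4 seats).
Remainders in descending order: Zeta 0.9891, Eta 0.9096, Beta 0.8069, Gamma 0.5010, Alpha 0.4170, Epsilon 0.3473, Delta 0.0290.
Largest remainders: Zeta, Eta, Beta, Gamma receive the extra seats.

Alpha 2, Beta 3, Gamma 26, Delta 4, Epsilon 8, Zeta 4, Eta 3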